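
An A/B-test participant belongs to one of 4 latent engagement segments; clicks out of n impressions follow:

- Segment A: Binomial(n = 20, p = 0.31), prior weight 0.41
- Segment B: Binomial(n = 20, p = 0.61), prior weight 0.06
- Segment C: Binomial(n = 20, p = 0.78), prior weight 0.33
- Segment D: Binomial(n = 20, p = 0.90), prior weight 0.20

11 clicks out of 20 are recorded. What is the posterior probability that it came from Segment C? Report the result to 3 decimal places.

The responsibility of component k is π_k f_k(x) divided by Σ_j π_j f_j(x).
Binomial probabilities:
  f_A = C(20,11)·0.31^11·0.69^9 = 167960·2.54085e-06·0.0354521 = 0.0151296
  f_B = C(20,11)·0.61^11·0.39^9 = 167960·0.00435139·0.000208728 = 0.152551
  f_C = C(20,11)·0.78^11·0.22^9 = 167960·0.0650191·1.20727e-06 = 0.0131841
  f_D = C(20,11)·0.90^11·0.10^9 = 167960·0.313811·1e-09 = 5.27076e-05
Weight by the priors:
  π_A·f_A = 0.41 × 0.0151296 = 0.00620312
  π_B·f_B = 0.06 × 0.152551 = 0.00915307
  π_C·f_C = 0.33 × 0.0131841 = 0.00435075
  π_D·f_D = 0.20 × 5.27076e-05 = 1.05415e-05
Denominator: 0.00620312 + 0.00915307 + 0.00435075 + 1.05415e-05 = 0.0197175
So the posterior for Segment C is 0.00435075 / 0.0197175 ≈ 0.221.

0.221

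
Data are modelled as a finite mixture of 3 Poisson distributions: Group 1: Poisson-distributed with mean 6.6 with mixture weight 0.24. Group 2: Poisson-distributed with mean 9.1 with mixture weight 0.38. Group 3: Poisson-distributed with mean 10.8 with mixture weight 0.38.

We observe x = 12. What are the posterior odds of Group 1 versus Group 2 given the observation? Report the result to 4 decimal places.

0.1630

Only the two components matter; the odds are (w_i f_i(x)) / (w_j f_j(x)).
Component likelihoods at x = 12:
  f_1 = e^(−6.6)·6.6^12/12! = 0.019402
  f_2 = e^(−9.1)·9.1^12/12! = 0.0751761
  f_3 = e^(−10.8)·10.8^12/12! = 0.107243
Odds = (0.24/0.38) × (0.019402/0.0751761) = 0.631579 × 0.258087 ≈ 0.1630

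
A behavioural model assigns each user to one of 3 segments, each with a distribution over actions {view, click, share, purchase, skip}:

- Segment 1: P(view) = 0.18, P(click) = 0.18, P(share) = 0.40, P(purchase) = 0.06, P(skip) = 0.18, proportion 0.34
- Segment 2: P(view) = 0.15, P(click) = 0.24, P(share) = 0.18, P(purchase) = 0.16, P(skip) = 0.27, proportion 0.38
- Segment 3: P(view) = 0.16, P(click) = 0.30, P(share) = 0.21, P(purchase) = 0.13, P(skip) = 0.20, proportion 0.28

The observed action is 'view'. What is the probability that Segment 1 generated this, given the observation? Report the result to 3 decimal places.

0.375

P(component k | x) = P(Z=k)·f_k(x) / marginal(x), where marginal(x) = Σ_j P(Z=j)·f_j(x).
Categorical probabilities:
  f_1 = P(view | comp) = 0.18
  f_2 = P(view | comp) = 0.15
  f_3 = P(view | comp) = 0.16
Multiply by the mixture weights:
  P(Z=1)·f_1 = 0.34 × 0.18 = 0.0612
  P(Z=2)·f_2 = 0.38 × 0.15 = 0.057
  P(Z=3)·f_3 = 0.28 × 0.16 = 0.0448
Denominator: 0.0612 + 0.057 + 0.0448 = 0.163
Responsibility of Segment 1: 0.0612 / 0.163 ≈ 0.375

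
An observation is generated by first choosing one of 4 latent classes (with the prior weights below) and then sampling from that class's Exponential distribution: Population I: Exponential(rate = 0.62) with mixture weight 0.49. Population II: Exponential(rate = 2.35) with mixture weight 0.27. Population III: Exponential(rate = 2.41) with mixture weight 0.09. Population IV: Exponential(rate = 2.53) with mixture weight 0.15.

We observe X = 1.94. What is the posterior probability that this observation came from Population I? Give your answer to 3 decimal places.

0.888

By Bayes' theorem, P(k | x) = w_k f_k(x) / Σ_j w_j f_j(x).
Component likelihoods at x = 1.94:
  L_I = 0.62·e^(−0.62·1.94) = 0.62·e^(−1.2028) = 0.186218
  L_II = 2.35·e^(−2.35·1.94) = 2.35·e^(−4.5590) = 0.0246104
  L_III = 2.41·e^(−2.41·1.94) = 2.41·e^(−4.6754) = 0.0224655
  L_IV = 2.53·e^(−2.53·1.94) = 2.53·e^(−4.9082) = 0.018686
Prior × likelihood for each component:
  w_I·L_I = 0.49 × 0.186218 = 0.091247
  w_II·L_II = 0.27 × 0.0246104 = 0.00664482
  w_III·L_III = 0.09 × 0.0224655 = 0.0020219
  w_IV·L_IV = 0.15 × 0.018686 = 0.0028029
Sum: 0.091247 + 0.00664482 + 0.0020219 + 0.0028029 = 0.102717
P(Population I | 1.94) = 0.091247 / 0.102717 ≈ 0.888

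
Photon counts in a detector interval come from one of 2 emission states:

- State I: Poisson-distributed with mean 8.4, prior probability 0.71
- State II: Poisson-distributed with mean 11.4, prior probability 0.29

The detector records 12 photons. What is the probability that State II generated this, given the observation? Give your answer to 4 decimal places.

Apply Bayes' rule: the posterior for each component is proportional to its prior times its likelihood at x.
Component likelihoods at x = 12 photons:
  L_I = 0.057935
  L_II = 0.112607
Weight by the priors:
  w_I·L_I = 0.71 × 0.057935 = 0.0411338
  w_II·L_II = 0.29 × 0.112607 = 0.0326559
Evidence: 0.0411338 + 0.0326559 = 0.0737898
So the posterior for State II is 0.0326559 / 0.0737898 ≈ 0.4426.

0.4426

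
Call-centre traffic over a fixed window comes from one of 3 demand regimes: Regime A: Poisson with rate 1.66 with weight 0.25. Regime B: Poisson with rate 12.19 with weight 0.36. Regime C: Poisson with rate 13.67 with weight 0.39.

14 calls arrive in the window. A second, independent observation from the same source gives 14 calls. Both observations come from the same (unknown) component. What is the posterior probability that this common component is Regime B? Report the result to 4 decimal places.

0.4186

Apply Bayes' rule: the posterior for each component is proportional to its prior times its likelihood at x.
Since both observations come from the same component, the likelihood for component k is f_k(x₁)·f_k(x₂).
  p_A = [2.63133e-09] × [2.63133e-09] = 6.92392e-18
  p_B = [0.0932382] × [0.0932382] = 0.00869336
  p_C = [0.105571] × [0.105571] = 0.0111453
Weight by the priors:
  w_A·p_A = 0.25 × 6.92392e-18 = 1.73098e-18
  w_B·p_B = 0.36 × 0.00869336 = 0.00312961
  w_C·p_C = 0.39 × 0.0111453 = 0.00434666
Denominator: 1.73098e-18 + 0.00312961 + 0.00434666 = 0.00747626
Responsibility of Regime B: 0.00312961 / 0.00747626 ≈ 0.4186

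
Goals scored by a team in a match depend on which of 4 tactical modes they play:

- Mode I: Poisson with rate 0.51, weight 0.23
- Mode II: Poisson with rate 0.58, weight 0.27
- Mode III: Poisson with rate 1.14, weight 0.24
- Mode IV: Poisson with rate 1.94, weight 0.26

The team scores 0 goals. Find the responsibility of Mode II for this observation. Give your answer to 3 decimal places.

Posterior ∝ prior × likelihood, so P(k | x) ∝ P(Z=k) f_k(x); normalise over all components.
Poisson probabilities:
  p_I = e^(−0.51)·0.51^0/0! = 0.600496
  p_II = e^(−0.58)·0.58^0/0! = 0.559898
  p_III = e^(−1.14)·1.14^0/0! = 0.319819
  p_IV = e^(−1.94)·1.94^0/0! = 0.143704
Multiply by the mixture weights:
  P(Z=I)·p_I = 0.23 × 0.600496 = 0.138114
  P(Z=II)·p_II = 0.27 × 0.559898 = 0.151173
  P(Z=III)·p_III = 0.24 × 0.319819 = 0.0767566
  P(Z=IV)·p_IV = 0.26 × 0.143704 = 0.037363
Normaliser: 0.138114 + 0.151173 + 0.0767566 + 0.037363 = 0.403406
So the posterior for Mode II is 0.151173 / 0.403406 ≈ 0.375.

0.375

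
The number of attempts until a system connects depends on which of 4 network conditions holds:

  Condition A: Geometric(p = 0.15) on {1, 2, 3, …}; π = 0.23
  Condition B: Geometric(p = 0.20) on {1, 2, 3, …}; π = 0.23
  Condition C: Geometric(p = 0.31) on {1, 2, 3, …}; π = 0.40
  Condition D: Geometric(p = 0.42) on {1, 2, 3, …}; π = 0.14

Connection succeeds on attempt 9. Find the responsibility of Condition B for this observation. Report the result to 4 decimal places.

Apply Bayes' rule: the posterior for each component is proportional to its prior times its likelihood at x.
Evaluate each component's likelihood at the observed value:
  L_A = 0.15·(1−0.15)^8 = 0.15·0.272491 = 0.0408736
  L_B = 0.20·(1−0.20)^8 = 0.20·0.167772 = 0.0335544
  L_C = 0.31·(1−0.31)^8 = 0.31·0.0513798 = 0.0159277
  L_D = 0.42·(1−0.42)^8 = 0.42·0.0128063 = 0.00537865
Weight by the priors:
  π_A·L_A = 0.23 × 0.0408736 = 0.00940092
  π_B·L_B = 0.23 × 0.0335544 = 0.00771752
  π_C·L_C = 0.40 × 0.0159277 = 0.0063711
  π_D·L_D = 0.14 × 0.00537865 = 0.000753011
Normaliser: 0.00940092 + 0.00771752 + 0.0063711 + 0.000753011 = 0.0242426
P(Condition B | 9) ≈ 0.3183

0.3183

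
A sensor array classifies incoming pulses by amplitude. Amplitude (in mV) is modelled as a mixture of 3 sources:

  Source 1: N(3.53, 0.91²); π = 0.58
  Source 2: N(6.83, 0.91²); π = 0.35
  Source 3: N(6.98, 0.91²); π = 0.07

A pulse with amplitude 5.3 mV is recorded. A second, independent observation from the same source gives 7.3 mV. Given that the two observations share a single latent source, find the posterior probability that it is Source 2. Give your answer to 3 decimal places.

The responsibility of component k is w_k f_k(x) divided by Σ_j w_j f_j(x).
Since both observations come from the same component, the likelihood for component k is f_k(x₁)·f_k(x₂).
  p_1 = [0.0661224] × [8.22078e-05] = 5.43578e-06
  p_2 = [0.106667] × [0.383657] = 0.0409236
  p_3 = [0.0797571] × [0.412114] = 0.032869
Weight by the priors:
  w_1·p_1 = 0.58 × 5.43578e-06 = 3.15275e-06
  w_2·p_2 = 0.35 × 0.0409236 = 0.0143232
  w_3·p_3 = 0.07 × 0.032869 = 0.00230083
Denominator: 3.15275e-06 + 0.0143232 + 0.00230083 = 0.0166272
Responsibility of Source 2: 0.0143232 / 0.0166272 ≈ 0.861

0.861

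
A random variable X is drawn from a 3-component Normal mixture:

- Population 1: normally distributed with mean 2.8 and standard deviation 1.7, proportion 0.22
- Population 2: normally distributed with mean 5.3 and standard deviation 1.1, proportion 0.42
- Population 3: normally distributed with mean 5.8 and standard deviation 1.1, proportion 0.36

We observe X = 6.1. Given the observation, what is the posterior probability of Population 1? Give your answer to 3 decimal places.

By Bayes' theorem, P(k | x) = π_k f_k(x) / Σ_j π_j f_j(x).
Component likelihoods at x = 6.1:
  f_1 = (1/(1.7·√(2π)))·exp(−(6.1−2.8)²/(2·1.7²)) = 0.234672·exp(-1.88408) = 0.0356627
  f_2 = (1/(1.1·√(2π)))·exp(−(6.1−5.3)²/(2·1.1²)) = 0.362675·exp(-0.26446) = 0.278396
  f_3 = (1/(1.1·√(2π)))·exp(−(6.1−5.8)²/(2·1.1²)) = 0.362675·exp(-0.03719) = 0.349435
Weight by the priors:
  π_1·f_1 = 0.22 × 0.0356627 = 0.00784579
  π_2·f_2 = 0.42 × 0.278396 = 0.116926
  π_3·f_3 = 0.36 × 0.349435 = 0.125796
Evidence: 0.00784579 + 0.116926 + 0.125796 = 0.250568
So the posterior for Population 1 is 0.00784579 / 0.250568 ≈ 0.031.

0.031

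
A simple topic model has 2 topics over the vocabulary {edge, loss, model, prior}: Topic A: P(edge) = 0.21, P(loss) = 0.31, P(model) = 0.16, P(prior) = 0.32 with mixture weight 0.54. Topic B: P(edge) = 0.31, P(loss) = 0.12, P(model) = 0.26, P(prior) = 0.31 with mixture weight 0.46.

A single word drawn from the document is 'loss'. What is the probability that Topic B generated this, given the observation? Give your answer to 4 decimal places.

Apply Bayes' rule: the posterior for each component is proportional to its prior times its likelihood at x.
Categorical probabilities:
  f_A = P(loss | comp) = 0.31
  f_B = P(loss | comp) = 0.12
Multiply by the mixture weights:
  w_A·f_A = 0.54 × 0.31 = 0.1674
  w_B·f_B = 0.46 × 0.12 = 0.0552
Denominator: 0.1674 + 0.0552 = 0.2226
P(Topic B | 'loss') ≈ 0.2480

0.2480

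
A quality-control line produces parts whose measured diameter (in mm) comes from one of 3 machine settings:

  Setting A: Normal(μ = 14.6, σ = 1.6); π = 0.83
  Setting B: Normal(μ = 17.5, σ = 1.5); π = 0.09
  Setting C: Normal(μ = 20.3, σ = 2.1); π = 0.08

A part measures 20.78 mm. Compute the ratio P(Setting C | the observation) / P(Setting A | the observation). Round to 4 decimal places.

The posterior odds equal the prior odds times the likelihood ratio: (w_i/w_j)·(f_i(x)/f_j(x)).
Component likelihoods at x = 20.78 mm:
  p_A = (1/(1.6·√(2π)))·exp(−(20.78−14.6)²/(2·1.6²)) = 0.249339·exp(-7.45945) = 0.000143612
  p_B = (1/(1.5·√(2π)))·exp(−(20.78−17.5)²/(2·1.5²)) = 0.265962·exp(-2.39076) = 0.0243516
  p_C = (1/(2.1·√(2π)))·exp(−(20.78−20.3)²/(2·2.1²)) = 0.189973·exp(-0.02612) = 0.185074
Posterior odds = (w_C·p_C) / (w_A·p_A) = (0.08·0.185074) / (0.83·0.000143612) = 0.0148059 / 0.000119198 ≈ 124.2130

124.2130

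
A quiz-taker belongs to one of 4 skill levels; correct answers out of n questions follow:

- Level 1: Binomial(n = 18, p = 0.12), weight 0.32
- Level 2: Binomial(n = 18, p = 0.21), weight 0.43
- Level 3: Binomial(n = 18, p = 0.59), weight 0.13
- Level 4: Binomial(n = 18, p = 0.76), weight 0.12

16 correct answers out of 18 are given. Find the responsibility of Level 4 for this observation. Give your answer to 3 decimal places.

Posterior ∝ prior × likelihood, so P(k | x) ∝ w_k f_k(x); normalise over all components.
Evaluate each component's likelihood at the observed value:
  f_1 = C(18,16)·0.12^16·0.88^2 = 153·1.84884e-15·0.7744 = 2.19057e-13
  f_2 = C(18,16)·0.21^16·0.79^2 = 153·1.43057e-11·0.6241 = 1.36601e-09
  f_3 = C(18,16)·0.59^16·0.41^2 = 153·0.000215592·0.1681 = 0.00554487
  f_4 = C(18,16)·0.76^16·0.24^2 = 153·0.0123885·0.0576 = 0.109177
Multiply by the mixture weights:
  w_1·f_1 = 0.32 × 2.19057e-13 = 7.00982e-14
  w_2·f_2 = 0.43 × 1.36601e-09 = 5.87385e-10
  w_3·f_3 = 0.13 × 0.00554487 = 0.000720833
  w_4·f_4 = 0.12 × 0.109177 = 0.0131012
Evidence: 7.00982e-14 + 5.87385e-10 + 0.000720833 + 0.0131012 = 0.0138221
P(Level 4 | data) = 0.0131012 / 0.0138221 ≈ 0.948

0.948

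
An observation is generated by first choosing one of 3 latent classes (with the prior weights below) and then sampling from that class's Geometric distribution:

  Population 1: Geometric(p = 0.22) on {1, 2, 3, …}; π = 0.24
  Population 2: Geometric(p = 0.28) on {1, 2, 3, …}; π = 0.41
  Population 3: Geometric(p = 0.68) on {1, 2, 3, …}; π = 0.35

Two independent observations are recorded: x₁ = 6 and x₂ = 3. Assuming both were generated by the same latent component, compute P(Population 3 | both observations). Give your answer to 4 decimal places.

Posterior ∝ prior × likelihood, so P(k | x) ∝ π_k f_k(x); normalise over all components.
Since both observations come from the same component, the likelihood for component k is f_k(x₁)·f_k(x₂).
  p_1 = [0.0635178] × [0.133848] = 0.00850174
  p_2 = [0.0541777] × [0.145152] = 0.007864
  p_3 = [0.0022817] × [0.069632] = 0.000158879
Weight by the priors:
  π_1·p_1 = 0.24 × 0.00850174 = 0.00204042
  π_2·p_2 = 0.41 × 0.007864 = 0.00322424
  π_3·p_3 = 0.35 × 0.000158879 = 5.56078e-05
Normaliser: 0.00204042 + 0.00322424 + 5.56078e-05 = 0.00532026
P(Population 3 | x) ≈ 0.0105

0.0105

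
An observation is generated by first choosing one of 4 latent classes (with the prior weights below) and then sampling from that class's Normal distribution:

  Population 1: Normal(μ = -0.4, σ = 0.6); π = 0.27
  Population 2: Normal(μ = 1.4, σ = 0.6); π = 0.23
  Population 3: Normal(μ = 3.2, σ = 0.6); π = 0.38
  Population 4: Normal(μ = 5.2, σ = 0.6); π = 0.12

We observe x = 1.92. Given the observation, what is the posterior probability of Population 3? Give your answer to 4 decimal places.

Posterior ∝ prior × likelihood, so P(k | x) ∝ w_k f_k(x); normalise over all components.
Component likelihoods at x = 1.92:
  L_1 = (1/(0.6·√(2π)))·exp(−(1.92−-0.4)²/(2·0.6²)) = 0.664904·exp(-7.47556) = 0.000376848
  L_2 = (1/(0.6·√(2π)))·exp(−(1.92−1.4)²/(2·0.6²)) = 0.664904·exp(-0.37556) = 0.456727
  L_3 = (1/(0.6·√(2π)))·exp(−(1.92−3.2)²/(2·0.6²)) = 0.664904·exp(-2.27556) = 0.0683121
  L_4 = (1/(0.6·√(2π)))·exp(−(1.92−5.2)²/(2·0.6²)) = 0.664904·exp(-14.94222) = 2.15493e-07
Weight by the priors:
  w_1·L_1 = 0.27 × 0.000376848 = 0.000101749
  w_2·L_2 = 0.23 × 0.456727 = 0.105047
  w_3·L_3 = 0.38 × 0.0683121 = 0.0259586
  w_4·L_4 = 0.12 × 2.15493e-07 = 2.58592e-08
Normaliser: 0.000101749 + 0.105047 + 0.0259586 + 2.58592e-08 = 0.131108
Responsibility of Population 3: 0.0259586 / 0.131108 ≈ 0.1980

0.1980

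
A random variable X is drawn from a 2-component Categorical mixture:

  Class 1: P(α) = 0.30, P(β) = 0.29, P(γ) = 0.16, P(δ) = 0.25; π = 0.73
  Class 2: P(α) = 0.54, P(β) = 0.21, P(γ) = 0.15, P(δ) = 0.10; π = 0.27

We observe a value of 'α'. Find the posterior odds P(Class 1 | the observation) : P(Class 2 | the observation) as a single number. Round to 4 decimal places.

Posterior odds = (π_i f_i(x)) / (π_j f_j(x)); the normalising sum cancels.
Component likelihoods at x = 'α':
  p_1 = 0.3
  p_2 = 0.54
Posterior odds = (π_1·p_1) / (π_2·p_2) = (0.73·0.3) / (0.27·0.54) = 0.219 / 0.1458 ≈ 1.5021

1.5021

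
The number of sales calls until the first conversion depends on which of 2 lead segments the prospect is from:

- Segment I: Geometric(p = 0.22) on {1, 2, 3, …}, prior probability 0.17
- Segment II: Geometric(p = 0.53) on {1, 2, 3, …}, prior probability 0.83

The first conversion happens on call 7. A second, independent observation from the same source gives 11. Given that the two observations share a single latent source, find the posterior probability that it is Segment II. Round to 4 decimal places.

Apply Bayes' rule: the posterior for each component is proportional to its prior times its likelihood at x.
Since both observations come from the same component, the likelihood for component k is f_k(x₁)·f_k(x₂).
  f_I = [0.22·(1−0.22)^6 = 0.22·0.2252 = 0.0495439] × [0.0183387] = 0.000908571
  f_II = [0.53·(1−0.53)^6 = 0.53·0.0107792 = 0.00571298] × [0.000278775] = 1.59264e-06
Unnormalised posteriors:
  π_I·f_I = 0.17 × 0.000908571 = 0.000154457
  π_II·f_II = 0.83 × 1.59264e-06 = 1.32189e-06
Denominator: 0.000154457 + 1.32189e-06 = 0.000155779
Responsibility of Segment II: 1.32189e-06 / 0.000155779 ≈ 0.0085

0.0085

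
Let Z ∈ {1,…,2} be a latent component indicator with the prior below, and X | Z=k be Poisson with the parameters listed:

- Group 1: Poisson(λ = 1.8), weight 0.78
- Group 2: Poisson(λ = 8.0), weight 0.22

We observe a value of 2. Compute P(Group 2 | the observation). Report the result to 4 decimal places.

0.0112

The responsibility of component k is w_k f_k(x) divided by Σ_j w_j f_j(x).
Poisson probabilities:
  p_1 = 0.267784
  p_2 = 0.0107348
Multiply by the mixture weights:
  w_1·p_1 = 0.78 × 0.267784 = 0.208872
  w_2·p_2 = 0.22 × 0.0107348 = 0.00236166
Normaliser: 0.208872 + 0.00236166 = 0.211233
P(Group 2 | 2) = 0.00236166 / 0.211233 ≈ 0.0112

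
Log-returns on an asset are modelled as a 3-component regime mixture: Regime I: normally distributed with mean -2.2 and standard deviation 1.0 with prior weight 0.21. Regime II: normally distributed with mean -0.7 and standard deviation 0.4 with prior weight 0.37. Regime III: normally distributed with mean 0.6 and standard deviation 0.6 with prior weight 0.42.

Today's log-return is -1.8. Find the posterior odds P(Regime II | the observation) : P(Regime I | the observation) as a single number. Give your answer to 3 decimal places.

0.109

Posterior odds = (P(Z=i) f_i(x)) / (P(Z=j) f_j(x)); the normalising sum cancels.
Normal densities:
  p_I = 0.36827
  p_II = 0.0227339
  p_III = 0.00022305
Odds = (0.37/0.21) × (0.0227339/0.36827) = 1.7619 × 0.0617316 ≈ 0.109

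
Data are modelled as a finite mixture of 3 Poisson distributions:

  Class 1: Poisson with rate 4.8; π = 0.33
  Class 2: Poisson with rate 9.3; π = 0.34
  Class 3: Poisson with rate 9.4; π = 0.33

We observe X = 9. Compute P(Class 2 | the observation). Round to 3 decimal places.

The responsibility of component k is π_k f_k(x) divided by Σ_j π_j f_j(x).
Poisson probabilities:
  f_1 = e^(−4.8)·4.8^9/9! = 0.0306757
  f_2 = e^(−9.3)·9.3^9/9! = 0.131113
  f_3 = e^(−9.4)·9.4^9/9! = 0.130623
Multiply by the mixture weights:
  π_1·f_1 = 0.33 × 0.0306757 = 0.010123
  π_2·f_2 = 0.34 × 0.131113 = 0.0445783
  π_3·f_3 = 0.33 × 0.130623 = 0.0431056
Sum: 0.010123 + 0.0445783 + 0.0431056 = 0.0978069
P(Class 2 | data) ≈ 0.456

0.456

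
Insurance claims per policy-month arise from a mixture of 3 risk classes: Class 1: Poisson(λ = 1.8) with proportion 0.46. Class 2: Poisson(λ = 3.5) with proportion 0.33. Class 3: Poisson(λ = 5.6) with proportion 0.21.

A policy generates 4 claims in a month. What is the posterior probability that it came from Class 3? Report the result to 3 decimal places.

By Bayes' theorem, P(k | x) = P(Z=k) f_k(x) / Σ_j P(Z=j) f_j(x).
Poisson probabilities:
  p_1 = e^(−1.8)·1.8^4/4! = 0.0723017
  p_2 = e^(−3.5)·3.5^4/4! = 0.188812
  p_3 = e^(−5.6)·5.6^4/4! = 0.151528
Weight by the priors:
  P(Z=1)·p_1 = 0.46 × 0.0723017 = 0.0332588
  P(Z=2)·p_2 = 0.33 × 0.188812 = 0.0623081
  P(Z=3)·p_3 = 0.21 × 0.151528 = 0.0318208
Evidence: 0.0332588 + 0.0623081 + 0.0318208 = 0.127388
So the posterior for Class 3 is 0.0318208 / 0.127388 ≈ 0.250.

0.250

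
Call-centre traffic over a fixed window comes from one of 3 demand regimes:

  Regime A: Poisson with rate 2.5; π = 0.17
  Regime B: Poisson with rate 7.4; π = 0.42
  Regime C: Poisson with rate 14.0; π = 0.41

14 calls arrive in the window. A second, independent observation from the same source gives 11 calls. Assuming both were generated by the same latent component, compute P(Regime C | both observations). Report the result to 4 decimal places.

0.9379

P(component k | x) = P(Z=k)·f_k(x) / marginal(x), where marginal(x) = Σ_j P(Z=j)·f_j(x).
Since both observations come from the same component, the likelihood for component k is f_k(x₁)·f_k(x₂).
  f_A = [e^(−2.5)·2.5^14/14! = 3.50764e-07] × [4.90285e-05] = 1.71974e-11
  f_B = [e^(−7.4)·7.4^14/14! = 0.0103528] × [0.0557974] = 0.000577658
  f_C = [e^(−14.0)·14.0^14/14! = 0.105989] × [0.0843587] = 0.00894111
Weight by the priors:
  P(Z=A)·f_A = 0.17 × 1.71974e-11 = 2.92356e-12
  P(Z=B)·f_B = 0.42 × 0.000577658 = 0.000242616
  P(Z=C)·f_C = 0.41 × 0.00894111 = 0.00366585
Sum: 2.92356e-12 + 0.000242616 + 0.00366585 = 0.00390847
So the posterior for Regime C is 0.00366585 / 0.00390847 ≈ 0.9379.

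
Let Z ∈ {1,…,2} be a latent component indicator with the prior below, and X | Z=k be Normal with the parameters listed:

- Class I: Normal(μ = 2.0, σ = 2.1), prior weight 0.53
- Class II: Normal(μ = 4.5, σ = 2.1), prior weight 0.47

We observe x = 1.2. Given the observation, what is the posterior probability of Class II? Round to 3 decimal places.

0.217

Apply Bayes' rule: the posterior for each component is proportional to its prior times its likelihood at x.
Evaluate each component's likelihood at the observed value:
  f_I = (1/(2.1·√(2π)))·exp(−(1.2−2.0)²/(2·2.1²)) = 0.189973·exp(-0.07256) = 0.176676
  f_II = (1/(2.1·√(2π)))·exp(−(1.2−4.5)²/(2·2.1²)) = 0.189973·exp(-1.23469) = 0.0552675
Prior × likelihood for each component:
  π_I·f_I = 0.53 × 0.176676 = 0.0936382
  π_II·f_II = 0.47 × 0.0552675 = 0.0259757
Marginal: 0.0936382 + 0.0259757 = 0.119614
P(Class II | x) = 0.0259757 / 0.119614 ≈ 0.217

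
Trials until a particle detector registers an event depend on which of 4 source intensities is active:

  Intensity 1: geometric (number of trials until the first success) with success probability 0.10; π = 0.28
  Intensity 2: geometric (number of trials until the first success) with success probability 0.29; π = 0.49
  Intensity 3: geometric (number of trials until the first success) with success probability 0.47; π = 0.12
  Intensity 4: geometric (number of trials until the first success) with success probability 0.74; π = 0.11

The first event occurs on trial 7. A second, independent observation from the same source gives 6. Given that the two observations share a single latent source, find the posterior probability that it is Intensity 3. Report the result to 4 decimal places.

0.0132

P(component k | x) = π_k·f_k(x) / marginal(x), where marginal(x) = Σ_j π_j·f_j(x).
Since both observations come from the same component, the likelihood for component k is f_k(x₁)·f_k(x₂).
  L_1 = [0.10·(1−0.10)^6 = 0.10·0.531441 = 0.0531441] × [0.059049] = 0.00313811
  L_2 = [0.29·(1−0.29)^6 = 0.29·0.1281 = 0.0371491] × [0.0523227] = 0.00194374
  L_3 = [0.47·(1−0.47)^6 = 0.47·0.0221644 = 0.0104172] × [0.0196552] = 0.000204753
  L_4 = [0.74·(1−0.74)^6 = 0.74·0.000308916 = 0.000228598] × [0.000879222] = 2.00988e-07
Weight by the priors:
  π_1·L_1 = 0.28 × 0.00313811 = 0.00087867
  π_2·L_2 = 0.49 × 0.00194374 = 0.000952432
  π_3·L_3 = 0.12 × 0.000204753 = 2.45704e-05
  π_4·L_4 = 0.11 × 2.00988e-07 = 2.21087e-08
Marginal: 0.00087867 + 0.000952432 + 2.45704e-05 + 2.21087e-08 = 0.00185569
So the posterior for Intensity 3 is 2.45704e-05 / 0.00185569 ≈ 0.0132.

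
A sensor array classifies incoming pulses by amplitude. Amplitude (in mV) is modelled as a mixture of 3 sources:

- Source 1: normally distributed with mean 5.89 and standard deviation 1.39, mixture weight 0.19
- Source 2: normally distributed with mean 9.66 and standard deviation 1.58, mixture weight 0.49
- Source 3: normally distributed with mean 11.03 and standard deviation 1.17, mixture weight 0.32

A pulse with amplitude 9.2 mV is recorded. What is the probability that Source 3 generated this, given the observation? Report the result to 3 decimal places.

0.209

P(component k | x) = π_k·f_k(x) / marginal(x), where marginal(x) = Σ_j π_j·f_j(x).
Normal densities:
  p_1 = 0.016848
  p_2 = 0.242018
  p_3 = 0.100344
Unnormalised posteriors:
  π_1·p_1 = 0.19 × 0.016848 = 0.00320111
  π_2·p_2 = 0.49 × 0.242018 = 0.118589
  π_3·p_3 = 0.32 × 0.100344 = 0.0321101
Normaliser: 0.00320111 + 0.118589 + 0.0321101 = 0.1539
P(Source 3 | 9.2 mV) = 0.0321101 / 0.1539 ≈ 0.209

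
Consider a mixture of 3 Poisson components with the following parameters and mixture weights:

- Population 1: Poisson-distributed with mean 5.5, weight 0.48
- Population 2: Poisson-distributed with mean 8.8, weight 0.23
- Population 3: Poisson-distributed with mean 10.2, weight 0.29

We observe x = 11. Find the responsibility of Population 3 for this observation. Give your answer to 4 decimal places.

0.5441

Apply Bayes' rule: the posterior for each component is proportional to its prior times its likelihood at x.
Component likelihoods at x = 11:
  f_1 = 0.0142631
  f_2 = 0.092547
  f_3 = 0.115782
Prior × likelihood for each component:
  π_1·f_1 = 0.48 × 0.0142631 = 0.00684629
  π_2·f_2 = 0.23 × 0.092547 = 0.0212858
  π_3·f_3 = 0.29 × 0.115782 = 0.0335769
Marginal: 0.00684629 + 0.0212858 + 0.0335769 = 0.061709
P(Population 3 | the observation) ≈ 0.5441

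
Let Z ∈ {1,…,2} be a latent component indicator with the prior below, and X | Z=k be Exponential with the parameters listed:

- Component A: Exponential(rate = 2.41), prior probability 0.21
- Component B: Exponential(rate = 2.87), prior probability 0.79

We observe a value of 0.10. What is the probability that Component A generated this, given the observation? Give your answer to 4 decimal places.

0.1894

Apply Bayes' rule: the posterior for each component is proportional to its prior times its likelihood at x.
Evaluate each component's likelihood at the observed value:
  p_A = 1.89388
  p_B = 2.15397
Multiply by the mixture weights:
  π_A·p_A = 0.21 × 1.89388 = 0.397714
  π_B·p_B = 0.79 × 2.15397 = 1.70164
Sum: 0.397714 + 1.70164 = 2.09935
So the posterior for Component A is 0.397714 / 2.09935 ≈ 0.1894.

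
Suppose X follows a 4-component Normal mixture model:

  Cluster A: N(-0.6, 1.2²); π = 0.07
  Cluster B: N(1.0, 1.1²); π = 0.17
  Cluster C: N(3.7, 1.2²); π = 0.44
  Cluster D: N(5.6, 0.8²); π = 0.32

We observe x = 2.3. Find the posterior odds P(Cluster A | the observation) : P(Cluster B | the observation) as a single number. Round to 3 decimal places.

Only the two components matter; the odds are (w_i f_i(x)) / (w_j f_j(x)).
Component likelihoods at x = 2.3:
  L_A = (1/(1.2·√(2π)))·exp(−(2.3−-0.6)²/(2·1.2²)) = 0.332452·exp(-2.92014) = 0.0179279
  L_B = (1/(1.1·√(2π)))·exp(−(2.3−1.0)²/(2·1.1²)) = 0.362675·exp(-0.69835) = 0.180397
  L_C = (1/(1.2·√(2π)))·exp(−(2.3−3.7)²/(2·1.2²)) = 0.332452·exp(-0.68056) = 0.168332
  L_D = (1/(0.8·√(2π)))·exp(−(2.3−5.6)²/(2·0.8²)) = 0.498678·exp(-8.50781) = 0.000100676
Odds = (0.07/0.17) × (0.0179279/0.180397) = 0.411765 × 0.0993801 ≈ 0.041

0.041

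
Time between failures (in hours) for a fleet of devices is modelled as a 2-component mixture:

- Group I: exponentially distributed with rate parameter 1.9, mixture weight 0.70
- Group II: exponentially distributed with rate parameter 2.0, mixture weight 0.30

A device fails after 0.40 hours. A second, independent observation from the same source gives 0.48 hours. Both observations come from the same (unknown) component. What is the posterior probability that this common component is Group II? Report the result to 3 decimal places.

The responsibility of component k is π_k f_k(x) divided by Σ_j π_j f_j(x).
Since both observations come from the same component, the likelihood for component k is f_k(x₁)·f_k(x₂).
  L_I = [1.9·e^(−1.9·0.40) = 1.9·e^(−0.7600) = 0.888566] × [0.763268] = 0.678214
  L_II = [2.0·e^(−2.0·0.40) = 2.0·e^(−0.8000) = 0.898658] × [0.765786] = 0.688179
Prior × likelihood for each component:
  π_I·L_I = 0.70 × 0.678214 = 0.47475
  π_II·L_II = 0.30 × 0.688179 = 0.206454
Normaliser: 0.47475 + 0.206454 = 0.681204
Responsibility of Group II: 0.206454 / 0.681204 ≈ 0.303

0.303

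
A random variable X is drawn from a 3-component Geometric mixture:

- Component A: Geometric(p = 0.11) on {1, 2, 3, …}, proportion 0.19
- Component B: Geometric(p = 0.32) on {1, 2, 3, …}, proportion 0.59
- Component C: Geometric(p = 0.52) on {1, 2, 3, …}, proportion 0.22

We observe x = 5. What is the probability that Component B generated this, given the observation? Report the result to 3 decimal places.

0.678

Posterior ∝ prior × likelihood, so P(k | x) ∝ π_k f_k(x); normalise over all components.
Geometric probabilities:
  p_A = 0.11·(1−0.11)^4 = 0.11·0.627422 = 0.0690165
  p_B = 0.32·(1−0.32)^4 = 0.32·0.213814 = 0.0684204
  p_C = 0.52·(1−0.52)^4 = 0.52·0.0530842 = 0.0276038
Multiply by the mixture weights:
  π_A·p_A = 0.19 × 0.0690165 = 0.0131131
  π_B·p_B = 0.59 × 0.0684204 = 0.040368
  π_C·p_C = 0.22 × 0.0276038 = 0.00607283
Marginal: 0.0131131 + 0.040368 + 0.00607283 = 0.059554
So the posterior for Component B is 0.040368 / 0.059554 ≈ 0.678.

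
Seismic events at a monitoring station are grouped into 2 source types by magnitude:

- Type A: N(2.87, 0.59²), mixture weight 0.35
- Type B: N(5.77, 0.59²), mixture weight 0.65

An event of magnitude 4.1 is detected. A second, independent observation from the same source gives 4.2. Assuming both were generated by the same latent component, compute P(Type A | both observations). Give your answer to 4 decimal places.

Posterior ∝ prior × likelihood, so P(k | x) ∝ P(Z=k) f_k(x); normalise over all components.
Since both observations come from the same component, the likelihood for component k is f_k(x₁)·f_k(x₂).
  L_A = [(1/(0.59·√(2π)))·exp(−(4.1−2.87)²/(2·0.59²)) = 0.676173·exp(-2.17308) = 0.0769663] × [0.0532851] = 0.00410115
  L_B = [(1/(0.59·√(2π)))·exp(−(4.1−5.77)²/(2·0.59²)) = 0.676173·exp(-4.00589) = 0.0123118] × [0.0196081] = 0.000241412
Unnormalised posteriors:
  P(Z=A)·L_A = 0.35 × 0.00410115 = 0.0014354
  P(Z=B)·L_B = 0.65 × 0.000241412 = 0.000156918
Normaliser: 0.0014354 + 0.000156918 = 0.00159232
Responsibility of Type A: 0.0014354 / 0.00159232 ≈ 0.9015

0.9015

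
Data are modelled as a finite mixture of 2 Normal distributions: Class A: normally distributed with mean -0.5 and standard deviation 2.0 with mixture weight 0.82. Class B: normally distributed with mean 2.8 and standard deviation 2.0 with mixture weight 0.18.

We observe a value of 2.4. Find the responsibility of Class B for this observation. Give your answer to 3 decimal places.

0.381

By Bayes' theorem, P(k | x) = P(Z=k) f_k(x) / Σ_j P(Z=j) f_j(x).
Normal densities:
  p_A = 0.0697153
  p_B = 0.195521
Prior × likelihood for each component:
  P(Z=A)·p_A = 0.82 × 0.0697153 = 0.0571665
  P(Z=B)·p_B = 0.18 × 0.195521 = 0.0351938
Sum: 0.0571665 + 0.0351938 = 0.0923604
So the posterior for Class B is 0.0351938 / 0.0923604 ≈ 0.381.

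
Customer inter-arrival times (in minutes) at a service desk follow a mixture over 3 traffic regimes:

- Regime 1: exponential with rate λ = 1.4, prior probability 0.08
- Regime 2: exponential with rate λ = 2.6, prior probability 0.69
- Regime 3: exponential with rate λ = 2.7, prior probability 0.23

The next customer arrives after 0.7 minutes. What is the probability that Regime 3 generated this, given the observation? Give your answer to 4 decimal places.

The responsibility of component k is π_k f_k(x) divided by Σ_j π_j f_j(x).
Component likelihoods at x = 0.7 minutes:
  p_1 = 0.525436
  p_2 = 0.421267
  p_3 = 0.407894
Unnormalised posteriors:
  π_1·p_1 = 0.08 × 0.525436 = 0.0420348
  π_2·p_2 = 0.69 × 0.421267 = 0.290674
  π_3·p_3 = 0.23 × 0.407894 = 0.0938156
Marginal: 0.0420348 + 0.290674 + 0.0938156 = 0.426525
P(Regime 3 | 0.7 minutes) ≈ 0.2200

0.2200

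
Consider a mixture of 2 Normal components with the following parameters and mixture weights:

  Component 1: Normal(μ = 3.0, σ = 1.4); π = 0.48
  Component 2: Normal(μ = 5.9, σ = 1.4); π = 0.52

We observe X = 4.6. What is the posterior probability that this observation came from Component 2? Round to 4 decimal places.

0.5749

P(component k | x) = π_k·f_k(x) / marginal(x), where marginal(x) = Σ_j π_j·f_j(x).
Component likelihoods at x = 4.6:
  p_1 = 0.148307
  p_2 = 0.18516
Prior × likelihood for each component:
  π_1·p_1 = 0.48 × 0.148307 = 0.0711873
  π_2·p_2 = 0.52 × 0.18516 = 0.0962834
Marginal: 0.0711873 + 0.0962834 = 0.167471
P(Component 2 | 4.6) ≈ 0.5749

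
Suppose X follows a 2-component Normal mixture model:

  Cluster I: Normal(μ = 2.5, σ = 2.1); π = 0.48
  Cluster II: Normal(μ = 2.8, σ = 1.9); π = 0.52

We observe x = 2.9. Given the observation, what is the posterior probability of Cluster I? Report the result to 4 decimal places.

Apply Bayes' rule: the posterior for each component is proportional to its prior times its likelihood at x.
Normal densities:
  f_I = 0.186557
  f_II = 0.209679
Prior × likelihood for each component:
  π_I·f_I = 0.48 × 0.186557 = 0.0895475
  π_II·f_II = 0.52 × 0.209679 = 0.109033
Denominator: 0.0895475 + 0.109033 = 0.198581
So the posterior for Cluster I is 0.0895475 / 0.198581 ≈ 0.4509.

0.4509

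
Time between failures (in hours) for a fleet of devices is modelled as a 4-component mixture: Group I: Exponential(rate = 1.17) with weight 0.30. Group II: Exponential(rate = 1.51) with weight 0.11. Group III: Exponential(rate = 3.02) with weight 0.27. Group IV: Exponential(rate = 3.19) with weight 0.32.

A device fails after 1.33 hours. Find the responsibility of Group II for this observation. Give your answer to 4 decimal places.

0.1774

Posterior ∝ prior × likelihood, so P(k | x) ∝ π_k f_k(x); normalise over all components.
Component likelihoods at x = 1.33 hours:
  p_I = 1.17·e^(−1.17·1.33) = 1.17·e^(−1.5561) = 0.24682
  p_II = 1.51·e^(−1.51·1.33) = 1.51·e^(−2.0083) = 0.202667
  p_III = 3.02·e^(−3.02·1.33) = 3.02·e^(−4.0166) = 0.0544026
  p_IV = 3.19·e^(−3.19·1.33) = 3.19·e^(−4.2427) = 0.0458363
Unnormalised posteriors:
  π_I·p_I = 0.30 × 0.24682 = 0.074046
  π_II·p_II = 0.11 × 0.202667 = 0.0222934
  π_III·p_III = 0.27 × 0.0544026 = 0.0146887
  π_IV·p_IV = 0.32 × 0.0458363 = 0.0146676
Denominator: 0.074046 + 0.0222934 + 0.0146887 + 0.0146676 = 0.125696
So the posterior for Group II is 0.0222934 / 0.125696 ≈ 0.1774.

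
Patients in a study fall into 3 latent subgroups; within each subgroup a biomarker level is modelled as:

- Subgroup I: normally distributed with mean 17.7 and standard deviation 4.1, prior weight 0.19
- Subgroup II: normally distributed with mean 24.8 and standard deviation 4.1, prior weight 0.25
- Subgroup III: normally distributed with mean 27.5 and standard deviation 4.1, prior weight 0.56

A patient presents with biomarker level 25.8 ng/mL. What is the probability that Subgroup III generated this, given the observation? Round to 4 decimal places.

Apply Bayes' rule: the posterior for each component is proportional to its prior times its likelihood at x.
Component likelihoods at x = 25.8 ng/mL:
  f_I = (1/(4.1·√(2π)))·exp(−(25.8−17.7)²/(2·4.1²)) = 0.097303·exp(-1.95152) = 0.0138227
  f_II = (1/(4.1·√(2π)))·exp(−(25.8−24.8)²/(2·4.1²)) = 0.097303·exp(-0.02974) = 0.0944514
  f_III = (1/(4.1·√(2π)))·exp(−(25.8−27.5)²/(2·4.1²)) = 0.097303·exp(-0.08596) = 0.0892882
Multiply by the mixture weights:
  π_I·f_I = 0.19 × 0.0138227 = 0.00262631
  π_II·f_II = 0.25 × 0.0944514 = 0.0236129
  π_III·f_III = 0.56 × 0.0892882 = 0.0500014
Sum: 0.00262631 + 0.0236129 + 0.0500014 = 0.0762405
Responsibility of Subgroup III: 0.0500014 / 0.0762405 ≈ 0.6558

0.6558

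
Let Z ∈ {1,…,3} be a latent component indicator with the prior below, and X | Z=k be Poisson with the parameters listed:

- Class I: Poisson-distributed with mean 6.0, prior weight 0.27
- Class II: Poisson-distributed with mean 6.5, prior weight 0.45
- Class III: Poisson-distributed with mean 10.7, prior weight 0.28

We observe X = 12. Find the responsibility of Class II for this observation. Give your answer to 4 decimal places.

The responsibility of component k is π_k f_k(x) divided by Σ_j π_j f_j(x).
Evaluate each component's likelihood at the observed value:
  f_I = 0.0112645
  f_II = 0.0178529
  f_III = 0.106003
Prior × likelihood for each component:
  π_I·f_I = 0.27 × 0.0112645 = 0.00304141
  π_II·f_II = 0.45 × 0.0178529 = 0.00803381
  π_III·f_III = 0.28 × 0.106003 = 0.0296808
Marginal: 0.00304141 + 0.00803381 + 0.0296808 = 0.040756
P(Class II | x) = 0.00803381 / 0.040756 ≈ 0.1971

0.1971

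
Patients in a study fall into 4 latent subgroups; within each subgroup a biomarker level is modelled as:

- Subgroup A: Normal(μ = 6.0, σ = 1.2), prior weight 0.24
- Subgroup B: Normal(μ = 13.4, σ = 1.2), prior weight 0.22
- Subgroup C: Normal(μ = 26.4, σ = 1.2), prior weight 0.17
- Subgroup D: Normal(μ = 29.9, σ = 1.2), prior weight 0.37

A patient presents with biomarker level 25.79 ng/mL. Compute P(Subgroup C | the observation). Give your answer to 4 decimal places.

The responsibility of component k is π_k f_k(x) divided by Σ_j π_j f_j(x).
Evaluate each component's likelihood at the observed value:
  f_A = 2.90464e-60
  f_B = 2.35837e-24
  f_C = 0.292158
  f_D = 0.000942879
Prior × likelihood for each component:
  π_A·f_A = 0.24 × 2.90464e-60 = 6.97115e-61
  π_B·f_B = 0.22 × 2.35837e-24 = 5.18841e-25
  π_C·f_C = 0.17 × 0.292158 = 0.0496668
  π_D·f_D = 0.37 × 0.000942879 = 0.000348865
Evidence: 6.97115e-61 + 5.18841e-25 + 0.0496668 + 0.000348865 = 0.0500157
P(Subgroup C | data) = 0.0496668 / 0.0500157 ≈ 0.9930

0.9930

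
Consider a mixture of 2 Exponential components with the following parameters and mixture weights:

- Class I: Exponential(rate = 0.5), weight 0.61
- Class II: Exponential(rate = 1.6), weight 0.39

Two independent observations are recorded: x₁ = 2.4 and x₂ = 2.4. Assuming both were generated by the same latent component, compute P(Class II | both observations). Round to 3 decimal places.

The responsibility of component k is P(Z=k) f_k(x) divided by Σ_j P(Z=j) f_j(x).
Since both observations come from the same component, the likelihood for component k is f_k(x₁)·f_k(x₂).
  f_I = [0.5·e^(−0.5·2.4) = 0.5·e^(−1.2000) = 0.150597] × [0.150597] = 0.0226795
  f_II = [1.6·e^(−1.6·2.4) = 1.6·e^(−3.8400) = 0.0343898] × [0.0343898] = 0.00118266
Unnormalised posteriors:
  P(Z=I)·f_I = 0.61 × 0.0226795 = 0.0138345
  P(Z=II)·f_II = 0.39 × 0.00118266 = 0.000461236
Denominator: 0.0138345 + 0.000461236 = 0.0142957
P(Class II | x₁,x₂) ≈ 0.032

0.032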